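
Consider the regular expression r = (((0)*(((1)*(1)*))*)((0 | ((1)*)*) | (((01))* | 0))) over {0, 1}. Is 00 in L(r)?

Split as 0·0: ((0)*(((1)*(1)*))*) matches 0 and ((0|((1)*)*)|(((01))*|0)) matches 0.

yes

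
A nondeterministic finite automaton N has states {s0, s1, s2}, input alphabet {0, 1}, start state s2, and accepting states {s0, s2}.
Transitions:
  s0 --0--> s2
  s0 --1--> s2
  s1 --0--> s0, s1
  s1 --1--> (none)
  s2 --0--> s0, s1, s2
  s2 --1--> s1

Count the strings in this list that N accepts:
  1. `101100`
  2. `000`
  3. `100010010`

3

`101100`: accepted
`000`: accepted
`100010010`: accepted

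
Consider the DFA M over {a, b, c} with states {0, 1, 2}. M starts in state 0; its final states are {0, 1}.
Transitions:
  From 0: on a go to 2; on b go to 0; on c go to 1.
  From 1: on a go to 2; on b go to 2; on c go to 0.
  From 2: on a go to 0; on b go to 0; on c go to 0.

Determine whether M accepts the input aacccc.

accepted

0 --a--> 2
2 --a--> 0
0 --c--> 1
1 --c--> 0
0 --c--> 1
1 --c--> 0
End in state 0, which is an accepting state.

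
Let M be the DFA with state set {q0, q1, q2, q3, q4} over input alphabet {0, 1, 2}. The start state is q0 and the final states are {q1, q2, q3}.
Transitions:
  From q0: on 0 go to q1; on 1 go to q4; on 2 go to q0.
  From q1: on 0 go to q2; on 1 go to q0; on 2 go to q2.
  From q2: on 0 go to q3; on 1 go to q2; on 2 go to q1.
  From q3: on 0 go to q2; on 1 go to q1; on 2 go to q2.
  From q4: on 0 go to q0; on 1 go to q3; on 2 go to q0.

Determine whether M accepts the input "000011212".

rejected

q0 --0--> q1
q1 --0--> q2
q2 --0--> q3
q3 --0--> q2
q2 --1--> q2
q2 --1--> q2
q2 --2--> q1
q1 --1--> q0
q0 --2--> q0
End in state q0, which is not an accepting state.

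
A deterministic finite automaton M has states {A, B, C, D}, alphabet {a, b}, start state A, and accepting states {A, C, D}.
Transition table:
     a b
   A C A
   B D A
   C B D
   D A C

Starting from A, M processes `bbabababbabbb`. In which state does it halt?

A

A --b--> A
A --b--> A
A --a--> C
C --b--> D
D --a--> A
A --b--> A
A --a--> C
C --b--> D
D --b--> C
C --a--> B
B --b--> A
A --b--> A
A --b--> A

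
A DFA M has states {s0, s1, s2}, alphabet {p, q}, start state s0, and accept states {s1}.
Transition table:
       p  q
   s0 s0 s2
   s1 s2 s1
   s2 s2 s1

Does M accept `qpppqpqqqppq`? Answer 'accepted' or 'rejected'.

accepted

s0 --q--> s2
s2 --p--> s2
s2 --p--> s2
s2 --p--> s2
s2 --q--> s1
s1 --p--> s2
s2 --q--> s1
s1 --q--> s1
s1 --q--> s1
s1 --p--> s2
s2 --p--> s2
s2 --q--> s1
End in state s1, which is an accepting state.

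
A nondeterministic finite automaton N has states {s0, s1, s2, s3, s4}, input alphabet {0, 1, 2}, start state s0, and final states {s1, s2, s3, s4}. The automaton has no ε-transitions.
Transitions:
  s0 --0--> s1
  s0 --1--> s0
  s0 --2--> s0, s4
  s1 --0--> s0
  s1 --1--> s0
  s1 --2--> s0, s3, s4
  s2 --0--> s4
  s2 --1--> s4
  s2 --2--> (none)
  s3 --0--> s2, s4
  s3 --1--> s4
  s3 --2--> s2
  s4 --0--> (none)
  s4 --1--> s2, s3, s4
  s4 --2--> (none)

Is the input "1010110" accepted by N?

Start: {s0}
read 1: {s0}
read 0: {s1}
read 1: {s0}
read 0: {s1}
read 1: {s0}
read 1: {s0}
read 0: {s1}
Reachable ∩ accepting = {s1} — nonempty.

accepted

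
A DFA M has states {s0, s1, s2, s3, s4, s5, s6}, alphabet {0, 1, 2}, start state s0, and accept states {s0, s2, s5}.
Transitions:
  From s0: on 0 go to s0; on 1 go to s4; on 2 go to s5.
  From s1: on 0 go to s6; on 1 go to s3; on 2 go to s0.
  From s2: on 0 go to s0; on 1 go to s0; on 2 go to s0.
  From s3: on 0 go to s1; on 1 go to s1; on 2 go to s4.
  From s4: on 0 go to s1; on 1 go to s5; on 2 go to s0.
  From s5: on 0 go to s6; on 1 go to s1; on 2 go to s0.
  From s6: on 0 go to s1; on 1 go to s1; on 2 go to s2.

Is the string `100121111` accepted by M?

rejected

s0 --1--> s4
s4 --0--> s1
s1 --0--> s6
s6 --1--> s1
s1 --2--> s0
s0 --1--> s4
s4 --1--> s5
s5 --1--> s1
s1 --1--> s3
End in state s3, which is not an accepting state.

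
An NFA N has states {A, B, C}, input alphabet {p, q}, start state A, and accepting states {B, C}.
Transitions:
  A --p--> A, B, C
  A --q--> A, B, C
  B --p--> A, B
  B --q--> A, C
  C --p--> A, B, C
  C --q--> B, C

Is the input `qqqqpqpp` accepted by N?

Start: {A}
read q: {A, B, C}
read q: {A, B, C}
read q: {A, B, C}
read q: {A, B, C}
read p: {A, B, C}
read q: {A, B, C}
read p: {A, B, C}
read p: {A, B, C}
Reachable ∩ accepting = {B, C} — nonempty.

accepted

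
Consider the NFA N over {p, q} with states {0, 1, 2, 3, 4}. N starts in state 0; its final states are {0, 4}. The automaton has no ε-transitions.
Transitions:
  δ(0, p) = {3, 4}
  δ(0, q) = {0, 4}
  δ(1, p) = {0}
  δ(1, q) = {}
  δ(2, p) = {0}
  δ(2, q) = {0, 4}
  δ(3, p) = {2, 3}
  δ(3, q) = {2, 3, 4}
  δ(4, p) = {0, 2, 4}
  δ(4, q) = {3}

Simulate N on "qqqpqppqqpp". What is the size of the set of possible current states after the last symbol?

4

Start: {0}
read q: {0, 4}
read q: {0, 3, 4}
read q: {0, 2, 3, 4}
read p: {0, 2, 3, 4}
read q: {0, 2, 3, 4}
read p: {0, 2, 3, 4}
read p: {0, 2, 3, 4}
read q: {0, 2, 3, 4}
read q: {0, 2, 3, 4}
read p: {0, 2, 3, 4}
read p: {0, 2, 3, 4}
Final reachable set {0, 2, 3, 4} has 4 states.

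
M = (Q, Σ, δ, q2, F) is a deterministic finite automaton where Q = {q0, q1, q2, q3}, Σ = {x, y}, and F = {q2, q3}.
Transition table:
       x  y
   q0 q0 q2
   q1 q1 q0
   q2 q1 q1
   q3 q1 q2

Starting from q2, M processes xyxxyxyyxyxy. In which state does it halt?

q2 --x--> q1
q1 --y--> q0
q0 --x--> q0
q0 --x--> q0
q0 --y--> q2
q2 --x--> q1
q1 --y--> q0
q0 --y--> q2
q2 --x--> q1
q1 --y--> q0
q0 --x--> q0
q0 --y--> q2

q2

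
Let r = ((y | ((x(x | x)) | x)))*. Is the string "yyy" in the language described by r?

yes

Split into 3 pieces y · y · y; each matches (y|((x(x|x))|x)).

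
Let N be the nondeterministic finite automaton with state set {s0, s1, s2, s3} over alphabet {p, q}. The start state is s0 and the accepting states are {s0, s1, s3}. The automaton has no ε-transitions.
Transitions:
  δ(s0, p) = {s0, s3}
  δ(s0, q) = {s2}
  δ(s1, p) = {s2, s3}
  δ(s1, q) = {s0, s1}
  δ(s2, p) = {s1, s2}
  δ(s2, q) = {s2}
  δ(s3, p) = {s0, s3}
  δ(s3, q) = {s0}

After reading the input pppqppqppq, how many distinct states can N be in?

Start: {s0}
read p: {s0, s3}
read p: {s0, s3}
read p: {s0, s3}
read q: {s0, s2}
read p: {s0, s1, s2, s3}
read p: {s0, s1, s2, s3}
read q: {s0, s1, s2}
read p: {s0, s1, s2, s3}
read p: {s0, s1, s2, s3}
read q: {s0, s1, s2}
Final reachable set {s0, s1, s2} has 3 states.

3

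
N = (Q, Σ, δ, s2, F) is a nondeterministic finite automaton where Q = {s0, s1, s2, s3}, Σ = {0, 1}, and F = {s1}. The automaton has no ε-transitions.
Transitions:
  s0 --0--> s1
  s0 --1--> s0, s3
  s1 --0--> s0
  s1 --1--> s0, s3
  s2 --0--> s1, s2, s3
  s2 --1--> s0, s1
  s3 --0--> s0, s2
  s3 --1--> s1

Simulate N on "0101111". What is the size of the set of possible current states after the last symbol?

3

Start: {s2}
read 0: {s1, s2, s3}
read 1: {s0, s1, s3}
read 0: {s0, s1, s2}
read 1: {s0, s1, s3}
read 1: {s0, s1, s3}
read 1: {s0, s1, s3}
read 1: {s0, s1, s3}
Final reachable set {s0, s1, s3} has 3 states.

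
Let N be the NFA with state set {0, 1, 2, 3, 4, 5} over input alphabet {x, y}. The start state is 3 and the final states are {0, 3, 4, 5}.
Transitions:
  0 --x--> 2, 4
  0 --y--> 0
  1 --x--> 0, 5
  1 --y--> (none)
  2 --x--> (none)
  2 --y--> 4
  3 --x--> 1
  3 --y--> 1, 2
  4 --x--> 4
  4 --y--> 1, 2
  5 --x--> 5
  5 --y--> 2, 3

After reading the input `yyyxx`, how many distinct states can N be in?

3

Start: {3}
read y: {1, 2}
read y: {4}
read y: {1, 2}
read x: {0, 5}
read x: {2, 4, 5}
Final reachable set {2, 4, 5} has 3 states.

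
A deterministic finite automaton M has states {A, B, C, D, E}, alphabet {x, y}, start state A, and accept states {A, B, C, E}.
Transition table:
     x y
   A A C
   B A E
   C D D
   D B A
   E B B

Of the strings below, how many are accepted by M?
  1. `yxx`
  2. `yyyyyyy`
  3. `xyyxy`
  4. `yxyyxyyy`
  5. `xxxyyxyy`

`yxx`: accepted
`yyyyyyy`: accepted
`xyyxy`: accepted
`yxyyxyyy`: rejected
`xxxyyxyy`: accepted

4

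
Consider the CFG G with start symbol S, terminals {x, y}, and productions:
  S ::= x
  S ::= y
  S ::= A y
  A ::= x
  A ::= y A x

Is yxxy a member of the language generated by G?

S ⇒ Ay ⇒ yAxy ⇒ yxxy

yes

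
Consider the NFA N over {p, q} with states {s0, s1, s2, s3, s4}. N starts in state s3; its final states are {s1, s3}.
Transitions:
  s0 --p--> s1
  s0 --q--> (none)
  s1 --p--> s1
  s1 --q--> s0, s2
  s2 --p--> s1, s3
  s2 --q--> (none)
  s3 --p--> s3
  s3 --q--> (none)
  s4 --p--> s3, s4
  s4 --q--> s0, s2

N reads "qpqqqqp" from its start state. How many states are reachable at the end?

Start: {s3}
read q: {}
The reachable set is empty and stays empty for the remaining 6 symbols.
Final reachable set {} has 0 states.

0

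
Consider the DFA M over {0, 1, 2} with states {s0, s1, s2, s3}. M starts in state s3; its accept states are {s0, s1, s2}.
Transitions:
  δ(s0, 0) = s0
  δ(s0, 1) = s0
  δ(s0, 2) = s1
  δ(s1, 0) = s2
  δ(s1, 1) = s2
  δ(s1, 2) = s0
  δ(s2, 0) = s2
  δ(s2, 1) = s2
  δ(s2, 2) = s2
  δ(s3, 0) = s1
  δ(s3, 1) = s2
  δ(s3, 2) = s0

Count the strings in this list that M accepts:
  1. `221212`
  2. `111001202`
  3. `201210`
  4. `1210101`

`221212`: accepted
`111001202`: accepted
`201210`: accepted
`1210101`: accepted

4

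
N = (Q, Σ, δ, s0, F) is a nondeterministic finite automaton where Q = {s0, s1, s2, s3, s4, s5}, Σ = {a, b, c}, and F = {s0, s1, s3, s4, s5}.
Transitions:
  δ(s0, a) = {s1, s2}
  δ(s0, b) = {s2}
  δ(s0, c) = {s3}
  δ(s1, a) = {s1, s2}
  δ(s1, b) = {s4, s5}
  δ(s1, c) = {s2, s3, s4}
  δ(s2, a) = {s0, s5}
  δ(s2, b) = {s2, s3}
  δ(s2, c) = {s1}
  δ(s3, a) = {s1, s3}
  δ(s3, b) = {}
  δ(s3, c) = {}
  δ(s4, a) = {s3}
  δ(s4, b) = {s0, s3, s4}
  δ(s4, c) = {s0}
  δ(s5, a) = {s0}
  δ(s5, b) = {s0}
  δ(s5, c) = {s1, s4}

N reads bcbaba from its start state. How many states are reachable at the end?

2

Start: {s0}
read b: {s2}
read c: {s1}
read b: {s4, s5}
read a: {s0, s3}
read b: {s2}
read a: {s0, s5}
Final reachable set {s0, s5} has 2 states.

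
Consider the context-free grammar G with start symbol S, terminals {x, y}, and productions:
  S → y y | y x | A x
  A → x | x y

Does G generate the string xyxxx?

no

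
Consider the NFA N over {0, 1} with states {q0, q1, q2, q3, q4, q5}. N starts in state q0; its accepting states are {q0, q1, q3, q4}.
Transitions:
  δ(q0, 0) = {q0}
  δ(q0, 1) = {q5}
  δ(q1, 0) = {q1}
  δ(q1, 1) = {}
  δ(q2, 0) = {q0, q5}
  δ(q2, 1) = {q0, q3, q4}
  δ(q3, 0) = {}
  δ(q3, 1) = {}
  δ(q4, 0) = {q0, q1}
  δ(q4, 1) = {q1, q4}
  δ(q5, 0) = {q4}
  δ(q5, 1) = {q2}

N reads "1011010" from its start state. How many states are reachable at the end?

1

Start: {q0}
read 1: {q5}
read 0: {q4}
read 1: {q1, q4}
read 1: {q1, q4}
read 0: {q0, q1}
read 1: {q5}
read 0: {q4}
Final reachable set {q4} has 1 state.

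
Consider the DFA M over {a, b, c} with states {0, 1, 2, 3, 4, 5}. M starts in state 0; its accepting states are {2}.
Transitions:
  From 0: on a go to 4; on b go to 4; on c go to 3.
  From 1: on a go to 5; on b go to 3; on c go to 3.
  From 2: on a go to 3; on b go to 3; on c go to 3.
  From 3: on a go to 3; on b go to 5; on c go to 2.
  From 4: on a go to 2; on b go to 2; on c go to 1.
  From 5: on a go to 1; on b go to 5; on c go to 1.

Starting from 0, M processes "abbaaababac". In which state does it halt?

2

0 --a--> 4
4 --b--> 2
2 --b--> 3
3 --a--> 3
3 --a--> 3
3 --a--> 3
3 --b--> 5
5 --a--> 1
1 --b--> 3
3 --a--> 3
3 --c--> 2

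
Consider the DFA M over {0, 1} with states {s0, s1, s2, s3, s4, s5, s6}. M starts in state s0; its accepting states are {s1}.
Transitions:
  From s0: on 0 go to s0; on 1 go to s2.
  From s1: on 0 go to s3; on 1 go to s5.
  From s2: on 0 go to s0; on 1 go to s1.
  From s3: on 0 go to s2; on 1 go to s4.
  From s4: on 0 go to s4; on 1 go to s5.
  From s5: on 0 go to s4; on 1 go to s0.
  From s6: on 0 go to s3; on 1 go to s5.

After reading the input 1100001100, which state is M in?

s0 --1--> s2
s2 --1--> s1
s1 --0--> s3
s3 --0--> s2
s2 --0--> s0
s0 --0--> s0
s0 --1--> s2
s2 --1--> s1
s1 --0--> s3
s3 --0--> s2

s2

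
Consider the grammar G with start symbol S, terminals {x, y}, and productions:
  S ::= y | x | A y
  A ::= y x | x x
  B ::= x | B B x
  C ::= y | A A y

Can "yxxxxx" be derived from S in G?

no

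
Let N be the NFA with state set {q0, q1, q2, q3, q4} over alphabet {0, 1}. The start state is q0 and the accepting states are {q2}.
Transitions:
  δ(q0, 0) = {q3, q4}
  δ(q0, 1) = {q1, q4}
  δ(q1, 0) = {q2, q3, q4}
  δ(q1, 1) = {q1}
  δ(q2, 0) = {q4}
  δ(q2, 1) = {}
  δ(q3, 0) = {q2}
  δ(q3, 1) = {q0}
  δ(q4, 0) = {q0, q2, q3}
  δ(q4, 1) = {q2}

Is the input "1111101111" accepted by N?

Start: {q0}
read 1: {q1, q4}
read 1: {q1, q2}
read 1: {q1}
read 1: {q1}
read 1: {q1}
read 0: {q2, q3, q4}
read 1: {q0, q2}
read 1: {q1, q4}
read 1: {q1, q2}
read 1: {q1}
Reachable ∩ accepting = {} — empty.

rejected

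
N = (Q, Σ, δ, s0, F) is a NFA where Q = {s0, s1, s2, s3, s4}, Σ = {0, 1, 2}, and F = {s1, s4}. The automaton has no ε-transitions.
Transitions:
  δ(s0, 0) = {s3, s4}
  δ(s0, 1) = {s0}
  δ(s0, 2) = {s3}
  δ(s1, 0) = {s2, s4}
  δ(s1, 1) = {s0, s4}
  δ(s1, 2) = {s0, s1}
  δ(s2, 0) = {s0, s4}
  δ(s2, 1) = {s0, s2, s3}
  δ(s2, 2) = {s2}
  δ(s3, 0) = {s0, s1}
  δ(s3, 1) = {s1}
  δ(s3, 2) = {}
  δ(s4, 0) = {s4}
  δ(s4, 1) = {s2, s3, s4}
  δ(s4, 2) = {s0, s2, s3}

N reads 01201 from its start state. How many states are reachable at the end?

Start: {s0}
read 0: {s3, s4}
read 1: {s1, s2, s3, s4}
read 2: {s0, s1, s2, s3}
read 0: {s0, s1, s2, s3, s4}
read 1: {s0, s1, s2, s3, s4}
Final reachable set {s0, s1, s2, s3, s4} has 5 states.

5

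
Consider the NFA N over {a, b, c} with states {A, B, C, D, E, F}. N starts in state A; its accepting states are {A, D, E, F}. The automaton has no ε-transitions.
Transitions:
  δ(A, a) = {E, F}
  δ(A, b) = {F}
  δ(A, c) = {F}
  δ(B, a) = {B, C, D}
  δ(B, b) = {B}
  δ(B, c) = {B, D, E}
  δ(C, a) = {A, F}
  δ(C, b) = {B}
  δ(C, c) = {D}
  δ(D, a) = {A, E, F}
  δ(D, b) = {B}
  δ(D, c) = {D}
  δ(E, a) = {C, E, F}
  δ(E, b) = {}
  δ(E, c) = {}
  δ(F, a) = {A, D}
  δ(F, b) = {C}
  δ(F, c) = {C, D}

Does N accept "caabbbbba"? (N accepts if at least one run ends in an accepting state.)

accepted

Start: {A}
read c: {F}
read a: {A, D}
read a: {A, E, F}
read b: {C, F}
read b: {B, C}
read b: {B}
read b: {B}
read b: {B}
read a: {B, C, D}
Reachable ∩ accepting = {D} — nonempty.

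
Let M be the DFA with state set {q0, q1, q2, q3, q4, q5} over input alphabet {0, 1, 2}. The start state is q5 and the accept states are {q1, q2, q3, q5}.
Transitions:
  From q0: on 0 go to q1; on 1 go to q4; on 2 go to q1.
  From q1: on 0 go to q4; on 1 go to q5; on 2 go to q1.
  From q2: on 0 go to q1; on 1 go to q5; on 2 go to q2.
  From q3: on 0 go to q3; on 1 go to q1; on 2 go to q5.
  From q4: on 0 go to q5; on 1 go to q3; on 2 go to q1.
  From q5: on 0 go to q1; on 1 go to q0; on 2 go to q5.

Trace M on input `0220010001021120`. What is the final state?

q5 --0--> q1
q1 --2--> q1
q1 --2--> q1
q1 --0--> q4
q4 --0--> q5
q5 --1--> q0
q0 --0--> q1
q1 --0--> q4
q4 --0--> q5
q5 --1--> q0
q0 --0--> q1
q1 --2--> q1
q1 --1--> q5
q5 --1--> q0
q0 --2--> q1
q1 --0--> q4

q4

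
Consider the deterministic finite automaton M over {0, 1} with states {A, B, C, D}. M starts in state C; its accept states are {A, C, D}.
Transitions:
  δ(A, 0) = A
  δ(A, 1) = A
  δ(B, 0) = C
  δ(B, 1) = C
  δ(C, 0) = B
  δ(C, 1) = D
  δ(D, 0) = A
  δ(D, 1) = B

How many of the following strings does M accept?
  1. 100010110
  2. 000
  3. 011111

100010110: accepted
000: rejected
011111: accepted

2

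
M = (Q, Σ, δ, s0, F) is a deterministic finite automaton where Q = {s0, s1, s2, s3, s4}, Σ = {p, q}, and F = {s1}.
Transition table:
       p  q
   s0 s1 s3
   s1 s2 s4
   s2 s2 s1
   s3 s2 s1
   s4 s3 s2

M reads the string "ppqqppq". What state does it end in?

s0 --p--> s1
s1 --p--> s2
s2 --q--> s1
s1 --q--> s4
s4 --p--> s3
s3 --p--> s2
s2 --q--> s1

s1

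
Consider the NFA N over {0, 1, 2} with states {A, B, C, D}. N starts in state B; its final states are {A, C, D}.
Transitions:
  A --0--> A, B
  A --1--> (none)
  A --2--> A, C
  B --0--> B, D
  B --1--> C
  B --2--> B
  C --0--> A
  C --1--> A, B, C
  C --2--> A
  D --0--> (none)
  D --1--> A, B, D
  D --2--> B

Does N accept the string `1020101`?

rejected

Start: {B}
read 1: {C}
read 0: {A}
read 2: {A, C}
read 0: {A, B}
read 1: {C}
read 0: {A}
read 1: {}
Reachable ∩ accepting = {} — empty.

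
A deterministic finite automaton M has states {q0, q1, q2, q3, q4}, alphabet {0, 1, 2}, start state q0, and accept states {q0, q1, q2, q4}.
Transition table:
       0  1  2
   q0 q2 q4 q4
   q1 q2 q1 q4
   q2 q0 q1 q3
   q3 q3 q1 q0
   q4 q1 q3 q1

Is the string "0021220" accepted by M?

q0 --0--> q2
q2 --0--> q0
q0 --2--> q4
q4 --1--> q3
q3 --2--> q0
q0 --2--> q4
q4 --0--> q1
End in state q1, which is an accepting state.

accepted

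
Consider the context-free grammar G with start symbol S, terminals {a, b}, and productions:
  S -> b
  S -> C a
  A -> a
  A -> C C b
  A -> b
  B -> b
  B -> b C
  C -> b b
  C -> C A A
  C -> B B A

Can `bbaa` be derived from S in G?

yes

S ⇒ Ca ⇒ BBAa ⇒ bBAa ⇒ bbAa ⇒ bbaa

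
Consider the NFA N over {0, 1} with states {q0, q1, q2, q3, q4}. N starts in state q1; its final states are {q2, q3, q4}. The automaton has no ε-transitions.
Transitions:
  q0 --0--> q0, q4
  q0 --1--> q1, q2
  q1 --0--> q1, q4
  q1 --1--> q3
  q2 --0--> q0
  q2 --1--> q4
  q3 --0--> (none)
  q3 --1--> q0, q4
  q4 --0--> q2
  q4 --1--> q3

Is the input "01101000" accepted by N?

Start: {q1}
read 0: {q1, q4}
read 1: {q3}
read 1: {q0, q4}
read 0: {q0, q2, q4}
read 1: {q1, q2, q3, q4}
read 0: {q0, q1, q2, q4}
read 0: {q0, q1, q2, q4}
read 0: {q0, q1, q2, q4}
Reachable ∩ accepting = {q2, q4} — nonempty.

accepted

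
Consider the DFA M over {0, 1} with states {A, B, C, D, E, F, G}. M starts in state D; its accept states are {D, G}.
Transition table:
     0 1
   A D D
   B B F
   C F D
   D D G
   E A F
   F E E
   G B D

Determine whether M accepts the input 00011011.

D --0--> D
D --0--> D
D --0--> D
D --1--> G
G --1--> D
D --0--> D
D --1--> G
G --1--> D
End in state D, which is an accepting state.

accepted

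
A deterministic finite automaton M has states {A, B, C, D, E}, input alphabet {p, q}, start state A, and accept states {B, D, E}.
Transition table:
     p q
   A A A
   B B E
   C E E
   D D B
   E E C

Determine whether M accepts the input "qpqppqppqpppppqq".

A --q--> A
A --p--> A
A --q--> A
A --p--> A
A --p--> A
A --q--> A
A --p--> A
A --p--> A
A --q--> A
A --p--> A
A --p--> A
A --p--> A
A --p--> A
A --p--> A
A --q--> A
A --q--> A
End in state A, which is not an accepting state.

rejected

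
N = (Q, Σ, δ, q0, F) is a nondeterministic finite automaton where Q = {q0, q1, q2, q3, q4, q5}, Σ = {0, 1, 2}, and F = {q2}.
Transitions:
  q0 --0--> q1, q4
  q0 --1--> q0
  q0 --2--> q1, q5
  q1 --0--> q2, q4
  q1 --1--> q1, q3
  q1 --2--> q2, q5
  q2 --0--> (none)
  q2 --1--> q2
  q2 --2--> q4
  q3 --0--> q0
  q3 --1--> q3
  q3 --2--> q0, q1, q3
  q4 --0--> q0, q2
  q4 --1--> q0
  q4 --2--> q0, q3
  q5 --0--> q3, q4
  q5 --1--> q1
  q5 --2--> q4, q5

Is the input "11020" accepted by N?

rejected

Start: {q0}
read 1: {q0}
read 1: {q0}
read 0: {q1, q4}
read 2: {q0, q2, q3, q5}
read 0: {q0, q1, q3, q4}
Reachable ∩ accepting = {} — empty.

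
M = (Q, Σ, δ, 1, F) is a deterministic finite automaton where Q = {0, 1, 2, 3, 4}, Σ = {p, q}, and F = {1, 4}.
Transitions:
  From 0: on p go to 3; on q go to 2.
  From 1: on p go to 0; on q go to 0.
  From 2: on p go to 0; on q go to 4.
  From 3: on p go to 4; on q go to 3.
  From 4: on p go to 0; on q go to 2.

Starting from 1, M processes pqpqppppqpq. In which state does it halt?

1 --p--> 0
0 --q--> 2
2 --p--> 0
0 --q--> 2
2 --p--> 0
0 --p--> 3
3 --p--> 4
4 --p--> 0
0 --q--> 2
2 --p--> 0
0 --q--> 2

2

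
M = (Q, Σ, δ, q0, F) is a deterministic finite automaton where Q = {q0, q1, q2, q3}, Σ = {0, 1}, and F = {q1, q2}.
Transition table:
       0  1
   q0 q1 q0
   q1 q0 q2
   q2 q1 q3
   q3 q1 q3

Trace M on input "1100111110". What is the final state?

q0 --1--> q0
q0 --1--> q0
q0 --0--> q1
q1 --0--> q0
q0 --1--> q0
q0 --1--> q0
q0 --1--> q0
q0 --1--> q0
q0 --1--> q0
q0 --0--> q1

q1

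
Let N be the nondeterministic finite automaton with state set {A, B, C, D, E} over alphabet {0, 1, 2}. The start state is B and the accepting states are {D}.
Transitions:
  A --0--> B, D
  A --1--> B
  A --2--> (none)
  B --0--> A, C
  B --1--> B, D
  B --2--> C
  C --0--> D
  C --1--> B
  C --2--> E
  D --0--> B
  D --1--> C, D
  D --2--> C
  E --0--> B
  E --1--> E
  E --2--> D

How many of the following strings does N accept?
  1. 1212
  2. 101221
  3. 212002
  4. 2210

0

1212: rejected
101221: rejected
212002: rejected
2210: rejected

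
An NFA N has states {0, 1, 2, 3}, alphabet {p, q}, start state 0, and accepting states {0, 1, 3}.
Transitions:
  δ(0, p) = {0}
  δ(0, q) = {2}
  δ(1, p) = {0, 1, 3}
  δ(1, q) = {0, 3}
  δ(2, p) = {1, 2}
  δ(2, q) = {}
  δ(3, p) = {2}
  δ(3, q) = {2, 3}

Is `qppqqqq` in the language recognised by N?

Start: {0}
read q: {2}
read p: {1, 2}
read p: {0, 1, 2, 3}
read q: {0, 2, 3}
read q: {2, 3}
read q: {2, 3}
read q: {2, 3}
Reachable ∩ accepting = {3} — nonempty.

accepted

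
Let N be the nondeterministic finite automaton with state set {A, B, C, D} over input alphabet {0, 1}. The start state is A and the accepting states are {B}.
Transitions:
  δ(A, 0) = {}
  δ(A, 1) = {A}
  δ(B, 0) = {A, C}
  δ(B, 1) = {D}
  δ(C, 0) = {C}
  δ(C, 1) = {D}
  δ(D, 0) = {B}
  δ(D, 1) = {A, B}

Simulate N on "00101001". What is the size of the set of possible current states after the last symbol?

0

Start: {A}
read 0: {}
The reachable set is empty and stays empty for the remaining 7 symbols.
Final reachable set {} has 0 states.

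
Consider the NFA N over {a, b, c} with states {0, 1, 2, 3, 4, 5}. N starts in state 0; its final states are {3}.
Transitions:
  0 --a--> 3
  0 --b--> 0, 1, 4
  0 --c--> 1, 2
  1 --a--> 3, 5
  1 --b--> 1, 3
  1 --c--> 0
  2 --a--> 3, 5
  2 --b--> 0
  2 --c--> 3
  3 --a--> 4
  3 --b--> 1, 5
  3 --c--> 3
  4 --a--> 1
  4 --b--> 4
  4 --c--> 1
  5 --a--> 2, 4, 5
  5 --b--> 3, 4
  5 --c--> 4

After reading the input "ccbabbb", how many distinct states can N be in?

Start: {0}
read c: {1, 2}
read c: {0, 3}
read b: {0, 1, 4, 5}
read a: {1, 2, 3, 4, 5}
read b: {0, 1, 3, 4, 5}
read b: {0, 1, 3, 4, 5}
read b: {0, 1, 3, 4, 5}
Final reachable set {0, 1, 3, 4, 5} has 5 states.

5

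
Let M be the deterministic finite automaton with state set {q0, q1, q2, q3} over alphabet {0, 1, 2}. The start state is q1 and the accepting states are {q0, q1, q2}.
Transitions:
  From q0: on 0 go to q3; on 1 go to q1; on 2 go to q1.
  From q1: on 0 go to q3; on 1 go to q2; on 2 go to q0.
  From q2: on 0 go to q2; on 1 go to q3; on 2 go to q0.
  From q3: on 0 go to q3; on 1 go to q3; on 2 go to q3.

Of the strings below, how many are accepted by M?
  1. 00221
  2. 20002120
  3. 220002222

0

00221: rejected
20002120: rejected
220002222: rejected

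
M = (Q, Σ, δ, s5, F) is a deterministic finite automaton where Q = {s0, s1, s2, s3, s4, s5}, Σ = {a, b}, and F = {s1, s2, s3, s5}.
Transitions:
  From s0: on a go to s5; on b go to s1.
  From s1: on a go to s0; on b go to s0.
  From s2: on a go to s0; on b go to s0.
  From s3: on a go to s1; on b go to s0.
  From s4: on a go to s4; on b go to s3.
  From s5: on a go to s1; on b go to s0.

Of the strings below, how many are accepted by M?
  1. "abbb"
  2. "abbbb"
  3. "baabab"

"abbb": rejected
"abbbb": accepted
"baabab": rejected

1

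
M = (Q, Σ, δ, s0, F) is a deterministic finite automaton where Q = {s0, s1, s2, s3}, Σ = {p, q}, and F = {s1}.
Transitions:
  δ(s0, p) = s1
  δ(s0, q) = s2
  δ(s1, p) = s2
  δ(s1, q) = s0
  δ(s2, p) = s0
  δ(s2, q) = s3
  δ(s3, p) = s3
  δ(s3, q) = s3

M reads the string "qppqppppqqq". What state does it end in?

s0 --q--> s2
s2 --p--> s0
s0 --p--> s1
s1 --q--> s0
s0 --p--> s1
s1 --p--> s2
s2 --p--> s0
s0 --p--> s1
s1 --q--> s0
s0 --q--> s2
s2 --q--> s3

s3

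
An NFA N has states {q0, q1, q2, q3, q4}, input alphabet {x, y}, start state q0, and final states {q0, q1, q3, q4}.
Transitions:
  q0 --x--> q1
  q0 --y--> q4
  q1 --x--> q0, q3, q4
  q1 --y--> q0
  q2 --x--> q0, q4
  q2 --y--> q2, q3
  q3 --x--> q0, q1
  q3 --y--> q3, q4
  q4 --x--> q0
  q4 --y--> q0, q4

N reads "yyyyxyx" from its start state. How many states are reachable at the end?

Start: {q0}
read y: {q4}
read y: {q0, q4}
read y: {q0, q4}
read y: {q0, q4}
read x: {q0, q1}
read y: {q0, q4}
read x: {q0, q1}
Final reachable set {q0, q1} has 2 states.

2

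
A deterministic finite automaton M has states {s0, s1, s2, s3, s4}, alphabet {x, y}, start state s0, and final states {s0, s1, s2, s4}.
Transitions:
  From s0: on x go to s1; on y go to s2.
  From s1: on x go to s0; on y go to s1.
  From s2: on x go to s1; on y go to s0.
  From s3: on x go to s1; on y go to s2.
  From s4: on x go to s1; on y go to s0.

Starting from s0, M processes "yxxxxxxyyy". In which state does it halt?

s2

s0 --y--> s2
s2 --x--> s1
s1 --x--> s0
s0 --x--> s1
s1 --x--> s0
s0 --x--> s1
s1 --x--> s0
s0 --y--> s2
s2 --y--> s0
s0 --y--> s2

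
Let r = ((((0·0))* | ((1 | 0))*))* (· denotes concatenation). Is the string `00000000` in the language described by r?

Split into 8 pieces 0 · 0 · 0 · 0 · 0 · 0 · 0 · 0; each matches (((0·0))*|((1|0))*).

yes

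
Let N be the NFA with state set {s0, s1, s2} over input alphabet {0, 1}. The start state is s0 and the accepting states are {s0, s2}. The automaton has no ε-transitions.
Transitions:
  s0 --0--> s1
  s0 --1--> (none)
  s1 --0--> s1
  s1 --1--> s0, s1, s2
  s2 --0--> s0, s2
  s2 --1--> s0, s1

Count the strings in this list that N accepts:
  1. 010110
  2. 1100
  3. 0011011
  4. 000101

3

010110: accepted
1100: rejected
0011011: accepted
000101: accepted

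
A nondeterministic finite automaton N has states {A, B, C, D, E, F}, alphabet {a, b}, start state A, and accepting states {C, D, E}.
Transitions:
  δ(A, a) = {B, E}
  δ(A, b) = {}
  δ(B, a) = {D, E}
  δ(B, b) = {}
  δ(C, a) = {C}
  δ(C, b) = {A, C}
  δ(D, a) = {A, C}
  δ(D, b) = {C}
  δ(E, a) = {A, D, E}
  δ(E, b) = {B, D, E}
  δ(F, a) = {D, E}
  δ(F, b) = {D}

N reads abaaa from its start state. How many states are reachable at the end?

5

Start: {A}
read a: {B, E}
read b: {B, D, E}
read a: {A, C, D, E}
read a: {A, B, C, D, E}
read a: {A, B, C, D, E}
Final reachable set {A, B, C, D, E} has 5 states.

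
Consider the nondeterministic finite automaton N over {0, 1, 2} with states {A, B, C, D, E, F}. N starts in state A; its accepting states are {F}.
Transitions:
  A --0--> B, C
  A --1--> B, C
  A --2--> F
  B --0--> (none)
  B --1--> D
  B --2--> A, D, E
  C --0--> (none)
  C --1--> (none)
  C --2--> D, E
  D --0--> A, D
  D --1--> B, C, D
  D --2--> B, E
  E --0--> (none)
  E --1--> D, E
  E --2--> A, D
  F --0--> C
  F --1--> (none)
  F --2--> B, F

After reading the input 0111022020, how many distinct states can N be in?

4

Start: {A}
read 0: {B, C}
read 1: {D}
read 1: {B, C, D}
read 1: {B, C, D}
read 0: {A, D}
read 2: {B, E, F}
read 2: {A, B, D, E, F}
read 0: {A, B, C, D}
read 2: {A, B, D, E, F}
read 0: {A, B, C, D}
Final reachable set {A, B, C, D} has 4 states.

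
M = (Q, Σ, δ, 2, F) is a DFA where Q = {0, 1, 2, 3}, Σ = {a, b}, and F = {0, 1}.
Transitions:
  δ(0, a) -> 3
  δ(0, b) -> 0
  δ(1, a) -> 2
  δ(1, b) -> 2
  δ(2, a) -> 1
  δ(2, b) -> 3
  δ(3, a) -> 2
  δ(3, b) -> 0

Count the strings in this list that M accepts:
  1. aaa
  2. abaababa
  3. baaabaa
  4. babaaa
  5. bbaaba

aaa: accepted
abaababa: rejected
baaabaa: accepted
babaaa: rejected
bbaaba: rejected

2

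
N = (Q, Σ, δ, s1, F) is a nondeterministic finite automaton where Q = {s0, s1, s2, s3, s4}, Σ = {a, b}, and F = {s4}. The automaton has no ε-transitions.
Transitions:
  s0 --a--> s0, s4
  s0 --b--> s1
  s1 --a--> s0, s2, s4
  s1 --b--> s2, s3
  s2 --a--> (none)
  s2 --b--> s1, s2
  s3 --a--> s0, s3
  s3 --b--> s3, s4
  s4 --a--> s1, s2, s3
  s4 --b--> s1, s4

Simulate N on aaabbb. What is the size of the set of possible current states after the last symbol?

4

Start: {s1}
read a: {s0, s2, s4}
read a: {s0, s1, s2, s3, s4}
read a: {s0, s1, s2, s3, s4}
read b: {s1, s2, s3, s4}
read b: {s1, s2, s3, s4}
read b: {s1, s2, s3, s4}
Final reachable set {s1, s2, s3, s4} has 4 states.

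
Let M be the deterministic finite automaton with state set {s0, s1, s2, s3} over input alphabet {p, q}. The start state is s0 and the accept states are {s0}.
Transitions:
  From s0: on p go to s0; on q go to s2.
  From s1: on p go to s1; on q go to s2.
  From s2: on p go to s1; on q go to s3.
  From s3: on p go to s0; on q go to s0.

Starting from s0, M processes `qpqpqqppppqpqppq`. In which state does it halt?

s0 --q--> s2
s2 --p--> s1
s1 --q--> s2
s2 --p--> s1
s1 --q--> s2
s2 --q--> s3
s3 --p--> s0
s0 --p--> s0
s0 --p--> s0
s0 --p--> s0
s0 --q--> s2
s2 --p--> s1
s1 --q--> s2
s2 --p--> s1
s1 --p--> s1
s1 --q--> s2

s2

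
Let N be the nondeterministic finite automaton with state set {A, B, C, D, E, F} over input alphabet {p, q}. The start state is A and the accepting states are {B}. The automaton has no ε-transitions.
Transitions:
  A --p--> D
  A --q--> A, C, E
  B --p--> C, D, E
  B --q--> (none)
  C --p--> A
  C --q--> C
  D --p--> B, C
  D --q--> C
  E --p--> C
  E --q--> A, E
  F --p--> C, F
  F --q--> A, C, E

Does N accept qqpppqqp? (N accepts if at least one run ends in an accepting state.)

Start: {A}
read q: {A, C, E}
read q: {A, C, E}
read p: {A, C, D}
read p: {A, B, C, D}
read p: {A, B, C, D, E}
read q: {A, C, E}
read q: {A, C, E}
read p: {A, C, D}
Reachable ∩ accepting = {} — empty.

rejected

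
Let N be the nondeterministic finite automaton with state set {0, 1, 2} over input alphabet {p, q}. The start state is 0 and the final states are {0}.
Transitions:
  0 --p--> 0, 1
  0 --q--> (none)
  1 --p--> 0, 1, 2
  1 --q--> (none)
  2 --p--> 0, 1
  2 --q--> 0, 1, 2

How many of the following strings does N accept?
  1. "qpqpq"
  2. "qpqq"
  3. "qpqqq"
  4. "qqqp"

"qpqpq": rejected
"qpqq": rejected
"qpqqq": rejected
"qqqp": rejected

0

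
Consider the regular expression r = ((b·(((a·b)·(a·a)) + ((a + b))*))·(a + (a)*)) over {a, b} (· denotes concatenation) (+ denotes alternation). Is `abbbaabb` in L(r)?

no

No split of abbbaabb into u·v has (b·(((a·b)·(a·a))+((a+b))*)) matching u and (a+(a)*) matching v.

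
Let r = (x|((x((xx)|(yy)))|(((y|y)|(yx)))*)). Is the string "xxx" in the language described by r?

yes

The right alternative ((x((xx)|(yy)))|(((y|y)|(yx)))*) matches xxx.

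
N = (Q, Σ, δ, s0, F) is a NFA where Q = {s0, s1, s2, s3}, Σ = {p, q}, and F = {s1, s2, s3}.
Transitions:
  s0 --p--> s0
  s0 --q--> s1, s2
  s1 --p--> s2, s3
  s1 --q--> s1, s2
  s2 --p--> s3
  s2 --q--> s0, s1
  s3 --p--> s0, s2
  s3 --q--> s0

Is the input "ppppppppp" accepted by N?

rejected

Start: {s0}
read p: {s0}
read p: {s0}
read p: {s0}
read p: {s0}
read p: {s0}
read p: {s0}
read p: {s0}
read p: {s0}
read p: {s0}
Reachable ∩ accepting = {} — empty.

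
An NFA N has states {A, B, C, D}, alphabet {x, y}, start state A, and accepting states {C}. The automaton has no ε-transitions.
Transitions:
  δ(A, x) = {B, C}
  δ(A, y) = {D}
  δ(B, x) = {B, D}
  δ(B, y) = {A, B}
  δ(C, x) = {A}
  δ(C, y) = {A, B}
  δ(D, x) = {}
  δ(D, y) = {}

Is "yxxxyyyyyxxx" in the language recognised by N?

rejected

Start: {A}
read y: {D}
read x: {}
The reachable set is empty and stays empty for the remaining 10 symbols.
Reachable ∩ accepting = {} — empty.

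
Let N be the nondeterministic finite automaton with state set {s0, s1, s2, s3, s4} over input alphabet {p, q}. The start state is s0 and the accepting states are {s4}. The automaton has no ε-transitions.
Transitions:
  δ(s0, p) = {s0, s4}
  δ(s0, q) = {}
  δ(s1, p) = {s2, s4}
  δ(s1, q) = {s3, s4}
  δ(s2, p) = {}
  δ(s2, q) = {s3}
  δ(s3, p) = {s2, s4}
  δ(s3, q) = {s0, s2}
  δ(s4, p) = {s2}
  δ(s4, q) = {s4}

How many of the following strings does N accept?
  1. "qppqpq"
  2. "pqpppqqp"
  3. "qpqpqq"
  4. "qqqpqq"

0

"qppqpq": rejected
"pqpppqqp": rejected
"qpqpqq": rejected
"qqqpqq": rejected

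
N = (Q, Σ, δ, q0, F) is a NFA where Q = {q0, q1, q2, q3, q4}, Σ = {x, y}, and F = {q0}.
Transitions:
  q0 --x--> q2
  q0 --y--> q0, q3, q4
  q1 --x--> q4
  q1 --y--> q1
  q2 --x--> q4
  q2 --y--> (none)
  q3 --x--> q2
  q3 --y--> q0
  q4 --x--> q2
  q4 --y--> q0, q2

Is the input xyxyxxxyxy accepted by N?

rejected

Start: {q0}
read x: {q2}
read y: {}
The reachable set is empty and stays empty for the remaining 8 symbols.
Reachable ∩ accepting = {} — empty.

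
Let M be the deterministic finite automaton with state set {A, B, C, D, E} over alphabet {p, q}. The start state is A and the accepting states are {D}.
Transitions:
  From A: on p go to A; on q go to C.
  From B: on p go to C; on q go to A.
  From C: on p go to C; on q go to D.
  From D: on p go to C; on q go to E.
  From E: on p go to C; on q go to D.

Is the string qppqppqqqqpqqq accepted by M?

A --q--> C
C --p--> C
C --p--> C
C --q--> D
D --p--> C
C --p--> C
C --q--> D
D --q--> E
E --q--> D
D --q--> E
E --p--> C
C --q--> D
D --q--> E
E --q--> D
End in state D, which is an accepting state.

accepted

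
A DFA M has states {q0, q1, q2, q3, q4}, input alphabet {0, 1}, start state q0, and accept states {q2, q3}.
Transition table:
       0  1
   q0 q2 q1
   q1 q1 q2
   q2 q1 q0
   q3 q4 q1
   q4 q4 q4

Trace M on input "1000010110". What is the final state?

q0 --1--> q1
q1 --0--> q1
q1 --0--> q1
q1 --0--> q1
q1 --0--> q1
q1 --1--> q2
q2 --0--> q1
q1 --1--> q2
q2 --1--> q0
q0 --0--> q2

q2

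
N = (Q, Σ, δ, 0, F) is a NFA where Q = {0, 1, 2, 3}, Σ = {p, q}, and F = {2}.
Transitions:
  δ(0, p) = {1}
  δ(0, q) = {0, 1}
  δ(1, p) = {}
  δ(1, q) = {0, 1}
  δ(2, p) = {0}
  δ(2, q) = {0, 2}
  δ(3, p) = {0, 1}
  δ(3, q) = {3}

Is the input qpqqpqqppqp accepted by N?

rejected

Start: {0}
read q: {0, 1}
read p: {1}
read q: {0, 1}
read q: {0, 1}
read p: {1}
read q: {0, 1}
read q: {0, 1}
read p: {1}
read p: {}
The reachable set is empty and stays empty for the remaining 2 symbols.
Reachable ∩ accepting = {} — empty.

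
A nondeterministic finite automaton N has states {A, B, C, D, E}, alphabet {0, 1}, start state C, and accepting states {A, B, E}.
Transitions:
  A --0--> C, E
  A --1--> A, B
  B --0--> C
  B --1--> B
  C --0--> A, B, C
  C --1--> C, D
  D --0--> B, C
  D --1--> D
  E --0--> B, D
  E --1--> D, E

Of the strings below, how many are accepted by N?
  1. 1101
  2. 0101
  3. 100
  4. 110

4

1101: accepted
0101: accepted
100: accepted
110: accepted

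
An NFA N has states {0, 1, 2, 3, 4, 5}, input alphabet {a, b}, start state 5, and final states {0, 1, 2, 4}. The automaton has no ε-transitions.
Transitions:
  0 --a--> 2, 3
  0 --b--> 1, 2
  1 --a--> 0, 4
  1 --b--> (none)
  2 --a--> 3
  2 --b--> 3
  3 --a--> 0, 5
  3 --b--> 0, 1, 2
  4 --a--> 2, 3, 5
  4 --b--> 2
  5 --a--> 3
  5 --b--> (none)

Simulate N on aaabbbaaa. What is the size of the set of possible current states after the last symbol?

Start: {5}
read a: {3}
read a: {0, 5}
read a: {2, 3}
read b: {0, 1, 2, 3}
read b: {0, 1, 2, 3}
read b: {0, 1, 2, 3}
read a: {0, 2, 3, 4, 5}
read a: {0, 2, 3, 5}
read a: {0, 2, 3, 5}
Final reachable set {0, 2, 3, 5} has 4 states.

4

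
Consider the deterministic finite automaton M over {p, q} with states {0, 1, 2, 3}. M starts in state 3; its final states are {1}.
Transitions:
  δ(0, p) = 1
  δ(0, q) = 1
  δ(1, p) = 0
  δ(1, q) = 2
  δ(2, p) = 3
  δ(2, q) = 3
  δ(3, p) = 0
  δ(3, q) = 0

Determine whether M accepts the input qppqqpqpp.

3 --q--> 0
0 --p--> 1
1 --p--> 0
0 --q--> 1
1 --q--> 2
2 --p--> 3
3 --q--> 0
0 --p--> 1
1 --p--> 0
End in state 0, which is not an accepting state.

rejected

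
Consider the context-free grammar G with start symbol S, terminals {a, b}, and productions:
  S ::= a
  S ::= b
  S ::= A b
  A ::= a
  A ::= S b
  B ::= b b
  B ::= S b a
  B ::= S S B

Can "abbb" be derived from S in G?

yes

S ⇒ Ab ⇒ Sbb ⇒ Abbb ⇒ abbb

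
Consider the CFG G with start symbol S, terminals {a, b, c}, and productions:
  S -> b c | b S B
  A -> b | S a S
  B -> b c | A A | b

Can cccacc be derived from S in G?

no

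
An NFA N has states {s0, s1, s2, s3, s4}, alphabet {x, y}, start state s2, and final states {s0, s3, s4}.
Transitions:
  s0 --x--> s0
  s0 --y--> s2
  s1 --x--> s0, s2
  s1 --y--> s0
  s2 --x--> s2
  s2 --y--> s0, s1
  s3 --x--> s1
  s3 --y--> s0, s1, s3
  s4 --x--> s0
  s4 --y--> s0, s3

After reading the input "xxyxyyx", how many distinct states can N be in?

2

Start: {s2}
read x: {s2}
read x: {s2}
read y: {s0, s1}
read x: {s0, s2}
read y: {s0, s1, s2}
read y: {s0, s1, s2}
read x: {s0, s2}
Final reachable set {s0, s2} has 2 states.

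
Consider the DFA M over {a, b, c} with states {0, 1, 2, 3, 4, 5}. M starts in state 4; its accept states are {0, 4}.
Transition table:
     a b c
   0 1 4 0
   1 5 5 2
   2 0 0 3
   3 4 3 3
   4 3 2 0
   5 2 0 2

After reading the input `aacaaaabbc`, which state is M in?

3

4 --a--> 3
3 --a--> 4
4 --c--> 0
0 --a--> 1
1 --a--> 5
5 --a--> 2
2 --a--> 0
0 --b--> 4
4 --b--> 2
2 --c--> 3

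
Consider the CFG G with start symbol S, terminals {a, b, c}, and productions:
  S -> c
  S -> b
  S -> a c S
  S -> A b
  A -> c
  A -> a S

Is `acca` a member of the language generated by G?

no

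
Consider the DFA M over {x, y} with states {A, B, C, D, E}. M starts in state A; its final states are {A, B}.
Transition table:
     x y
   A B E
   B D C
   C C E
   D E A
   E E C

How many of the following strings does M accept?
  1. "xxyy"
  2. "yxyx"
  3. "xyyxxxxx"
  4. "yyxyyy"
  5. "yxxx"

"xxyy": rejected
"yxyx": rejected
"xyyxxxxx": rejected
"yyxyyy": rejected
"yxxx": rejected

0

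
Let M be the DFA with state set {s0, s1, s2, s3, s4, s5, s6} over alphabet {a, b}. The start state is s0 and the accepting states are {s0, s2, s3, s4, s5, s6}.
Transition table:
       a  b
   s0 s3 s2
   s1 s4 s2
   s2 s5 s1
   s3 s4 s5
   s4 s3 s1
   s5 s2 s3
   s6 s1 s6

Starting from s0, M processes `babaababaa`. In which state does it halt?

s0 --b--> s2
s2 --a--> s5
s5 --b--> s3
s3 --a--> s4
s4 --a--> s3
s3 --b--> s5
s5 --a--> s2
s2 --b--> s1
s1 --a--> s4
s4 --a--> s3

s3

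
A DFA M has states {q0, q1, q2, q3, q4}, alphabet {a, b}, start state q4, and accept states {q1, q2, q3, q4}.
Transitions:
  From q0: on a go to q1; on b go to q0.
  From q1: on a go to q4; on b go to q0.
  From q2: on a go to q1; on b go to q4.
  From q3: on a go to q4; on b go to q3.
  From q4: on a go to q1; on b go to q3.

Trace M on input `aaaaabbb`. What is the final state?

q4 --a--> q1
q1 --a--> q4
q4 --a--> q1
q1 --a--> q4
q4 --a--> q1
q1 --b--> q0
q0 --b--> q0
q0 --b--> q0

q0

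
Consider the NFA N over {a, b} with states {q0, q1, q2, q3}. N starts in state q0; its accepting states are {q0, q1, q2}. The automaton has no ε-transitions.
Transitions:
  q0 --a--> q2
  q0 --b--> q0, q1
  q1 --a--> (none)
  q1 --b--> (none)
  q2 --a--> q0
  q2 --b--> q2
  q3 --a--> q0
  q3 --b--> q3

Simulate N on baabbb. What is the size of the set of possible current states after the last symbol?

Start: {q0}
read b: {q0, q1}
read a: {q2}
read a: {q0}
read b: {q0, q1}
read b: {q0, q1}
read b: {q0, q1}
Final reachable set {q0, q1} has 2 states.

2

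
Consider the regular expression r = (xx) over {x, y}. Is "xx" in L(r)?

yes

Split as x·x: x matches x and x matches x.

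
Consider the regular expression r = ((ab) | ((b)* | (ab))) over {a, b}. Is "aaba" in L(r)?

no

Neither (ab) nor ((b)*|(ab)) matches aaba.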